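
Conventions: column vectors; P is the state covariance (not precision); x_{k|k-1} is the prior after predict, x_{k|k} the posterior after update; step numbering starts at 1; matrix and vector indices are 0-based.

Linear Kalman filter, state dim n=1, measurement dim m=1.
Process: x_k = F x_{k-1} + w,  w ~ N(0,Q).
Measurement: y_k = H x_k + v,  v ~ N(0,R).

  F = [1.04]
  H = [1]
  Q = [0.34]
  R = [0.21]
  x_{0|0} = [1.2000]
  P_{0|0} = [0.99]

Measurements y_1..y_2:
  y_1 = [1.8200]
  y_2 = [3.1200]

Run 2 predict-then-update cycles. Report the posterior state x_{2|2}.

step 1: x^-=[1.2480]  P^-=[1.4108]  S=[1.6208]  K=[0.8704]  nu=[0.5720]  x^+=[1.7459]  P^+=[0.1828]
step 2: x^-=[1.8157]  P^-=[0.5377]  S=[0.7477]  K=[0.7191]  nu=[1.3043]  x^+=[2.7537]  P^+=[0.1510]

x_post = [2.7537]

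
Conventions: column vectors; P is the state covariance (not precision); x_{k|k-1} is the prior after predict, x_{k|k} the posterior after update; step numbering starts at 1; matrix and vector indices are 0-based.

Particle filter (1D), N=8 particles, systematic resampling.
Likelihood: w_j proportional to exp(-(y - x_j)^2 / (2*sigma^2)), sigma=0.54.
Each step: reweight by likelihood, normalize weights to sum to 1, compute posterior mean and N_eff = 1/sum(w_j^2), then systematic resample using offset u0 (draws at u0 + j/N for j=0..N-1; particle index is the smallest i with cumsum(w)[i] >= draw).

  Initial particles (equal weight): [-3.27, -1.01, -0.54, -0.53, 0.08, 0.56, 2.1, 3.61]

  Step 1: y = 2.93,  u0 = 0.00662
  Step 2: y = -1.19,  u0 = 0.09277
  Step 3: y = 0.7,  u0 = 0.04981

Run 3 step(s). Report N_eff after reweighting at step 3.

N_eff = 8.0000

step 1: w=[0.0000, 0.0000, 0.0000, 0.0000, 0.0000, 0.0001, 0.4041, 0.5958]  mean=2.9996  Neff=1.9294  idx=[6, 6, 6, 6, 7, 7, 7, 7]
step 2: w=[0.2500, 0.2500, 0.2500, 0.2500, 0.0000, 0.0000, 0.0000, 0.0000]  mean=2.1000  Neff=4.0000  idx=[0, 0, 1, 1, 2, 2, 3, 3]
step 3: w=[0.1250, 0.1250, 0.1250, 0.1250, 0.1250, 0.1250, 0.1250, 0.1250]  mean=2.1000  Neff=8.0000  idx=[0, 1, 2, 3, 4, 5, 6, 7]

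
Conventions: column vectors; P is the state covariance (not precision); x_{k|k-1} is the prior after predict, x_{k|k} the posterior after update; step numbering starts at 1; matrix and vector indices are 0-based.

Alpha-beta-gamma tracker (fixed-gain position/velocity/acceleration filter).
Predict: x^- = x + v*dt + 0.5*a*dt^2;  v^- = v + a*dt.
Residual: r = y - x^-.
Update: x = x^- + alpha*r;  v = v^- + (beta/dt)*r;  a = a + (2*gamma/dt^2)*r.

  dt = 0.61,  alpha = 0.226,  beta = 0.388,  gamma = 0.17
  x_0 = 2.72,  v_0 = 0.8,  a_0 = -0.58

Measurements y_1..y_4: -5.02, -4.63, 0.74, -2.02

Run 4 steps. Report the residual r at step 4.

step 1: x_pred=3.1001  r=-8.1201  x^+=1.2650  v^+=-4.7187  a^+=-7.9996
step 2: x_pred=-3.1018  r=-1.5282  x^+=-3.4472  v^+=-10.5705  a^+=-9.3960
step 3: x_pred=-11.6433  r=12.3833  x^+=-8.8447  v^+=-8.4255  a^+=1.9190
step 4: x_pred=-13.6272  r=11.6072  x^+=-11.0039  v^+=0.1281  a^+=12.5249

resid = 11.6072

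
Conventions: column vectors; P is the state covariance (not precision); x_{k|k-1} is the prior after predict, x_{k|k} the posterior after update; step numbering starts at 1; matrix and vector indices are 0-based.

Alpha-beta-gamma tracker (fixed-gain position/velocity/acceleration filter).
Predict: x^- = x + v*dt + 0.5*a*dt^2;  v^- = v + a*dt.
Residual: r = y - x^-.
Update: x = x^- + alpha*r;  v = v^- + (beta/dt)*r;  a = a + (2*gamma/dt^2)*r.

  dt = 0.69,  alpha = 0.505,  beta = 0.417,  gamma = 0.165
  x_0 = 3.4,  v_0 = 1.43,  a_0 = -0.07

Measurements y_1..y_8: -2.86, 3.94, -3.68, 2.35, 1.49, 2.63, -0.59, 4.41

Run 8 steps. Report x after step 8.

step 1: x_pred=4.3700  r=-7.2300  x^+=0.7189  v^+=-2.9878  a^+=-5.0814
step 2: x_pred=-2.5523  r=6.4923  x^+=0.7263  v^+=-2.5703  a^+=-0.5813
step 3: x_pred=-1.1856  r=-2.4944  x^+=-2.4453  v^+=-4.4789  a^+=-2.3103
step 4: x_pred=-6.0857  r=8.4357  x^+=-1.8257  v^+=-0.9749  a^+=3.5367
step 5: x_pred=-1.6565  r=3.1465  x^+=-0.0675  v^+=3.3670  a^+=5.7176
step 6: x_pred=3.6168  r=-0.9868  x^+=3.1185  v^+=6.7158  a^+=5.0337
step 7: x_pred=8.9506  r=-9.5406  x^+=4.1326  v^+=4.4232  a^+=-1.5792
step 8: x_pred=6.8086  r=-2.3986  x^+=5.5973  v^+=1.8839  a^+=-3.2418

x_post = 5.5973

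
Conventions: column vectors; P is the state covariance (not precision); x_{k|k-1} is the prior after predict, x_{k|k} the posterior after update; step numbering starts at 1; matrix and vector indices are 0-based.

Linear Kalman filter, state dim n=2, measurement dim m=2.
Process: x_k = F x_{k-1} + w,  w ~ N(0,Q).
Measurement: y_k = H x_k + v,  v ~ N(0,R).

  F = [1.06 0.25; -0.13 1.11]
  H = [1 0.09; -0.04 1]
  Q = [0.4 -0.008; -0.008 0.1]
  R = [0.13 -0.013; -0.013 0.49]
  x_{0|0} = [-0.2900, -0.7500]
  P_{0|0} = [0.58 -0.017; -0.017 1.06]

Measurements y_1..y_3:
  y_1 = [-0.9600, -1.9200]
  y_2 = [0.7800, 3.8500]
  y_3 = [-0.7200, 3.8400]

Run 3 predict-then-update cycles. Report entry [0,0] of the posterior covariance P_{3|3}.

step 1: x^-=[-0.4949, -0.7948]  P^-=[1.1089 0.1868; 0.1868 1.4207]  S=[1.2841 0.2566; 0.2566 1.8976]  K=[0.8856 -0.0447; 0.0989 0.7314]  nu=[-0.3936, -1.1450]  x^+=[-0.7923, -1.6712]  P^+=[0.1183 -0.0287; -0.0287 0.3560]
step 2: x^-=[-1.2576, -1.7520]  P^-=[0.5400 0.0417; 0.0417 0.5489]  S=[0.6819 0.0563; 0.0563 1.0364]  K=[0.7993 -0.0241; 0.0903 0.5231]  nu=[2.1953, 5.5517]  x^+=[0.3635, 1.3502]  P^+=[0.1058 -0.0180; -0.0180 0.2544]
step 3: x^-=[0.7229, 1.4515]  P^-=[0.5253 0.0275; 0.0275 0.4204]  S=[0.6637 0.0312; 0.0312 0.9091]  K=[0.7962 -0.0202; 0.0769 0.4586]  nu=[-1.5735, 2.4174]  x^+=[-0.5789, 2.4393]  P^+=[0.1052 -0.0160; -0.0160 0.2231]

P_post[0,0] = 0.1052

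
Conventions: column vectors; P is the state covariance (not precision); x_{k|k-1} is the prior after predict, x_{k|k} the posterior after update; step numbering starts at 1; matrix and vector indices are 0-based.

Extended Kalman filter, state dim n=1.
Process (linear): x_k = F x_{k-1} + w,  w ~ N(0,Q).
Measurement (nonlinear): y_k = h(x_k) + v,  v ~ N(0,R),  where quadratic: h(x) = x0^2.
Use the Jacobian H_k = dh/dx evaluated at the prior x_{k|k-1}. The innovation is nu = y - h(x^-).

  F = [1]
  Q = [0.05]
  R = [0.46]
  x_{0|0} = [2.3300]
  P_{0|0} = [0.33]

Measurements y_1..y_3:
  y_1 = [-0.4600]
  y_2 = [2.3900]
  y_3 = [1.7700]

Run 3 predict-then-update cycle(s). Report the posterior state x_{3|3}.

step 1: x^-=[2.3300]  P^-=[0.3800]  H_jac=[4.6600]  S=[8.7119]  K=[0.2033]  nu=[-5.8889]  x^+=[1.1330]  P^+=[0.0201]
step 2: x^-=[1.1330]  P^-=[0.0701]  H_jac=[2.2660]  S=[0.8198]  K=[0.1937]  nu=[1.1063]  x^+=[1.3473]  P^+=[0.0393]
step 3: x^-=[1.3473]  P^-=[0.0893]  H_jac=[2.6945]  S=[1.1085]  K=[0.2171]  nu=[-0.0451]  x^+=[1.3375]  P^+=[0.0371]

x_post = [1.3375]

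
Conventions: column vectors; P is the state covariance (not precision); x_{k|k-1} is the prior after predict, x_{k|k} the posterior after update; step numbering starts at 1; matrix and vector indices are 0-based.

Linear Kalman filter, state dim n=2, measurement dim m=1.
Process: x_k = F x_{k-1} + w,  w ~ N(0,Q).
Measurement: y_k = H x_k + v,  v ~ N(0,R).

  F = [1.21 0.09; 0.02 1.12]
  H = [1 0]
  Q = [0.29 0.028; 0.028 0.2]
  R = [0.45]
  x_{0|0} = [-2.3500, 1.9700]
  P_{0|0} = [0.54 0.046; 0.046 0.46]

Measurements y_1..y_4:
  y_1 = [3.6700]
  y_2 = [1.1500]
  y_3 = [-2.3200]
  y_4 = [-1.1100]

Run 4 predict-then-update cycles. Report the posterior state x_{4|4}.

x_post = [-0.8707, 2.5500]

step 1: x^-=[-2.6662, 2.1594]  P^-=[1.0944 0.1499; 0.1499 0.7793]  S=[1.5444]  K=[0.7086; 0.0970]  nu=[6.3362]  x^+=[1.8237, 2.7742]  P^+=[0.3189 0.0437; 0.0437 0.7648]
step 2: x^-=[2.4564, 3.1436]  P^-=[0.7726 0.1721; 0.1721 1.1614]  S=[1.2226]  K=[0.6319; 0.1407]  nu=[-1.3064]  x^+=[1.6309, 2.9598]  P^+=[0.2844 0.0633; 0.0633 1.1372]
step 3: x^-=[2.2397, 3.3476]  P^-=[0.7293 0.2354; 0.2354 1.6294]  S=[1.1793]  K=[0.6184; 0.1996]  nu=[-4.5597]  x^+=[-0.5802, 2.4372]  P^+=[0.2783 0.0898; 0.0898 1.5824]
step 4: x^-=[-0.4826, 2.7181]  P^-=[0.7298 0.3162; 0.3162 2.1891]  S=[1.1798]  K=[0.6186; 0.2680]  nu=[-0.6274]  x^+=[-0.8707, 2.5500]  P^+=[0.2784 0.1206; 0.1206 2.1044]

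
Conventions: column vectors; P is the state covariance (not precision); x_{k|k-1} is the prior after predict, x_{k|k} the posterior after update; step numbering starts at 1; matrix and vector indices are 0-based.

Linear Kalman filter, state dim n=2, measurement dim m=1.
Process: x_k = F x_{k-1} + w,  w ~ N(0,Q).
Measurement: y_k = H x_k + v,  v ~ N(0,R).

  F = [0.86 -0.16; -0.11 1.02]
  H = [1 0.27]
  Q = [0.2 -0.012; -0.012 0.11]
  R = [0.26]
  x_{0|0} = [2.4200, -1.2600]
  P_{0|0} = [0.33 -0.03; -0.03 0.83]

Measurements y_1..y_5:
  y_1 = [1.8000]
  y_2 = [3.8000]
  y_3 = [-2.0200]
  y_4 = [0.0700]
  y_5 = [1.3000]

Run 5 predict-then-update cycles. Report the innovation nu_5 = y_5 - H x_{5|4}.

step 1: x^-=[2.2828, -1.5514]  P^-=[0.4736 -0.2055; -0.2055 0.9843]  S=[0.6943]  K=[0.6021; 0.0867]  nu=[-0.0639]  x^+=[2.2443, -1.5569]  P^+=[0.2218 -0.2418; -0.2418 0.9790]
step 2: x^-=[2.1792, -1.8350]  P^-=[0.4557 -0.4091; -0.4091 1.1855]  S=[0.5812]  K=[0.5940; -0.1532]  nu=[2.1162]  x^+=[3.4362, -2.1591]  P^+=[0.2506 -0.3562; -0.3562 1.1719]
step 3: x^-=[3.3006, -2.5803]  P^-=[0.5134 -0.5457; -0.5457 1.4122]  S=[0.5817]  K=[0.6293; -0.2827]  nu=[-4.6239]  x^+=[0.3907, -1.2732]  P^+=[0.2830 -0.4422; -0.4422 1.3657]
step 4: x^-=[0.5397, -1.3416]  P^-=[0.5660 -0.6574; -0.6574 1.6336]  S=[0.5901]  K=[0.6584; -0.3666]  nu=[-0.1074]  x^+=[0.4689, -1.3022]  P^+=[0.3102 -0.5150; -0.5150 1.5543]
step 5: x^-=[0.6116, -1.3798]  P^-=[0.6109 -0.7558; -0.7558 1.8464]  S=[0.5974]  K=[0.6811; -0.4306]  nu=[1.0609]  x^+=[1.3342, -1.8367]  P^+=[0.3338 -0.5806; -0.5806 1.7356]

innov = [1.0609]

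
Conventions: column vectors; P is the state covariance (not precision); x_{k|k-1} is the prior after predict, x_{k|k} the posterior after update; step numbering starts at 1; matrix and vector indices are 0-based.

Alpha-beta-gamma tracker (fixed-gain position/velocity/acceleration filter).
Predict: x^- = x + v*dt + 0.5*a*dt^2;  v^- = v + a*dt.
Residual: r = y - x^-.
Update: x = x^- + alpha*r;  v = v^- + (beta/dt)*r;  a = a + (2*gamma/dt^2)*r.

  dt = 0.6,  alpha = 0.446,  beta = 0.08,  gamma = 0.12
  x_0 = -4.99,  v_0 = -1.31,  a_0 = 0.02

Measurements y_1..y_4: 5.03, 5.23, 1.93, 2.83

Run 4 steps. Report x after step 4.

step 1: x_pred=-5.7724  r=10.8024  x^+=-0.9545  v^+=0.1423  a^+=7.2216
step 2: x_pred=0.4308  r=4.7992  x^+=2.5712  v^+=5.1152  a^+=10.4211
step 3: x_pred=7.5161  r=-5.5861  x^+=5.0247  v^+=10.6230  a^+=6.6970
step 4: x_pred=12.6040  r=-9.7740  x^+=8.2448  v^+=13.3380  a^+=0.1810

x_post = 8.2448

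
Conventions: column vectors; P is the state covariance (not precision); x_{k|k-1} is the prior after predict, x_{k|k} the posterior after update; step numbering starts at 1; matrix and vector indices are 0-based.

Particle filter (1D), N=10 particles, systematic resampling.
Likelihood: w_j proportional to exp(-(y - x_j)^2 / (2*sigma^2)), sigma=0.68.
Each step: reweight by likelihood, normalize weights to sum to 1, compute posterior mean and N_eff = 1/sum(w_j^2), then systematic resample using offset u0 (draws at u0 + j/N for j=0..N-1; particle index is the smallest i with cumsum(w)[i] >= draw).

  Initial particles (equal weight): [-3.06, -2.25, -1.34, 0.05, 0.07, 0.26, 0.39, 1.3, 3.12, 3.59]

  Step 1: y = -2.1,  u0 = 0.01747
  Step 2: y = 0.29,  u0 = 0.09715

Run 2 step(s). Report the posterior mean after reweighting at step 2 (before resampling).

step 1: w=[0.1946, 0.5144, 0.2823, 0.0036, 0.0032, 0.0013, 0.0006, 0.0000, 0.0000, 0.0000]  mean=-2.1301  Neff=2.6164  idx=[0, 0, 1, 1, 1, 1, 1, 2, 2, 2]
step 2: w=[0.0000, 0.0000, 0.0054, 0.0054, 0.0054, 0.0054, 0.0054, 0.3244, 0.3244, 0.3244]  mean=-1.3645  Neff=3.1664  idx=[7, 7, 7, 8, 8, 8, 9, 9, 9, 9]

post_mean = -1.3645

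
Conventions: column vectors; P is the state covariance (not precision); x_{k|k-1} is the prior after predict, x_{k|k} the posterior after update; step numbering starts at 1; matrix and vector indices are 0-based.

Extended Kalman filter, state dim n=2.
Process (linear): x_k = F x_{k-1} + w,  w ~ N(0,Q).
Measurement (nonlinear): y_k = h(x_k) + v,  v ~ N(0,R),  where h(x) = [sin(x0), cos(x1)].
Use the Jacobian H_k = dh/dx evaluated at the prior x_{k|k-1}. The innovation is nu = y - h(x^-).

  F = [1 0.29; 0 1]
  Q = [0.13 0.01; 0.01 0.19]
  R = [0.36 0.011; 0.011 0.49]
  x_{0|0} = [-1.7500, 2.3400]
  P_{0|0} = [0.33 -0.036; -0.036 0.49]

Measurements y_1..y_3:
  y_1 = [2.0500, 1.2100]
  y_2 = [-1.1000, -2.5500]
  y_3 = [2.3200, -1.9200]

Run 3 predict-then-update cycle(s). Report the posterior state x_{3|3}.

step 1: x^-=[-1.0714, 2.3400]  P^-=[0.4803 0.1161; 0.1161 0.6800]  H_jac=[0.4789 0.0000; 0.0000 -0.7185]  S=[0.4702 -0.0289; -0.0289 0.8410]  K=[0.4842 -0.0825; 0.0827 -0.5781]  nu=[2.9279, 1.9056]  x^+=[0.1890, 1.4805]  P^+=[0.3621 0.0489; 0.0489 0.3930]
step 2: x^-=[0.6183, 1.4805]  P^-=[0.5535 0.1728; 0.1728 0.5830]  H_jac=[0.8149 0.0000; 0.0000 -0.9959]  S=[0.7275 -0.1293; -0.1293 1.0682]  K=[0.6043 -0.0880; 0.0991 -0.5315]  nu=[-1.6796, -2.6402]  x^+=[-0.1643, 2.7173]  P^+=[0.2658 0.0366; 0.0366 0.2604]
step 3: x^-=[0.6237, 2.7173]  P^-=[0.4389 0.1221; 0.1221 0.4504]  H_jac=[0.8117 0.0000; 0.0000 -0.4117]  S=[0.6492 -0.0298; -0.0298 0.5663]  K=[0.5460 -0.0600; 0.1380 -0.3202]  nu=[1.7360, -1.0087]  x^+=[1.6322, 3.2798]  P^+=[0.2414 0.0569; 0.0569 0.3774]

x_post = [1.6322, 3.2798]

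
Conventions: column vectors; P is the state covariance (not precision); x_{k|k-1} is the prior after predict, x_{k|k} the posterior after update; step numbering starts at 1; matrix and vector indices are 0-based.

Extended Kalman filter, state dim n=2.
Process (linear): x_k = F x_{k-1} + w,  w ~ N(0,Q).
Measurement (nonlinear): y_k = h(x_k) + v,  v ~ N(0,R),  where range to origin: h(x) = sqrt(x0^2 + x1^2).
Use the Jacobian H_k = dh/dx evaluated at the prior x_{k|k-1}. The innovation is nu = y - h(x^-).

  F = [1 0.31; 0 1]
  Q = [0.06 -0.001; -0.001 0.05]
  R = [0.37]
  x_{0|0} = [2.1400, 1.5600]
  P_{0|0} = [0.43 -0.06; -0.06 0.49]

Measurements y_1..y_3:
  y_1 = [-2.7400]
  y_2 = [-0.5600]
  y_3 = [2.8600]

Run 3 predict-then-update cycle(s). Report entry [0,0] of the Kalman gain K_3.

K[0,0] = -0.3854

step 1: x^-=[2.6236, 1.5600]  P^-=[0.4999 0.0909; 0.0909 0.5400]  H_jac=[0.8595 0.5111]  S=[0.9602]  K=[0.4958; 0.3688]  nu=[-5.7924]  x^+=[-0.2485, -0.5761]  P^+=[0.2638 -0.0847; -0.0847 0.4094]
step 2: x^-=[-0.4271, -0.5761]  P^-=[0.3106 0.0412; 0.0412 0.4594]  H_jac=[-0.5956 -0.8033]  S=[0.8161]  K=[-0.2673; -0.4823]  nu=[-1.2772]  x^+=[-0.0858, 0.0399]  P^+=[0.2523 -0.0640; -0.0640 0.2696]
step 3: x^-=[-0.0734, 0.0399]  P^-=[0.2986 0.0186; 0.0186 0.3196]  H_jac=[-0.8787 0.4773]  S=[0.6578]  K=[-0.3854; 0.2071]  nu=[2.7765]  x^+=[-1.1434, 0.6147]  P^+=[0.2009 0.0711; 0.0711 0.2914]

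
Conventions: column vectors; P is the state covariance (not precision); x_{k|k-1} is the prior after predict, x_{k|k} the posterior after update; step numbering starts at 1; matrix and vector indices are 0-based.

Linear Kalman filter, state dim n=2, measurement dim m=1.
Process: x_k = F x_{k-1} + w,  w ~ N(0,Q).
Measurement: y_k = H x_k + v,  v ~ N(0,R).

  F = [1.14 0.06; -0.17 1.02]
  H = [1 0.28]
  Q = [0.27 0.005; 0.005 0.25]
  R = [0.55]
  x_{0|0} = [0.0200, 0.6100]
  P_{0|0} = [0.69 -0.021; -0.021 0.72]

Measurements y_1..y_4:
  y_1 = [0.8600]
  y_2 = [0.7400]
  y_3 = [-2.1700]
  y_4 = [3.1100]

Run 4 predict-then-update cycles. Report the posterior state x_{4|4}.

x_post = [1.0430, 0.9027]

step 1: x^-=[0.0594, 0.6188]  P^-=[1.1664 -0.1089; -0.1089 1.0263]  S=[1.7359]  K=[0.6544; 0.1028]  nu=[0.6273]  x^+=[0.4699, 0.6833]  P^+=[0.4231 -0.2257; -0.2257 1.0080]
step 2: x^-=[0.5767, 0.6171]  P^-=[0.7926 -0.2754; -0.2754 1.3892]  S=[1.2973]  K=[0.5515; 0.0875]  nu=[-0.0095]  x^+=[0.5715, 0.6163]  P^+=[0.3980 -0.3380; -0.3380 1.3792]
step 3: x^-=[0.6885, 0.5314]  P^-=[0.7460 -0.3774; -0.3774 1.8137]  S=[1.2268]  K=[0.5219; 0.1064]  nu=[-3.0073]  x^+=[-0.8811, 0.2116]  P^+=[0.4118 -0.4455; -0.4455 1.7998]
step 4: x^-=[-0.9917, 0.3656]  P^-=[0.7507 -0.4781; -0.4781 2.2889]  S=[1.2124]  K=[0.5088; 0.1343]  nu=[3.9993]  x^+=[1.0430, 0.9027]  P^+=[0.4369 -0.5609; -0.5609 2.2670]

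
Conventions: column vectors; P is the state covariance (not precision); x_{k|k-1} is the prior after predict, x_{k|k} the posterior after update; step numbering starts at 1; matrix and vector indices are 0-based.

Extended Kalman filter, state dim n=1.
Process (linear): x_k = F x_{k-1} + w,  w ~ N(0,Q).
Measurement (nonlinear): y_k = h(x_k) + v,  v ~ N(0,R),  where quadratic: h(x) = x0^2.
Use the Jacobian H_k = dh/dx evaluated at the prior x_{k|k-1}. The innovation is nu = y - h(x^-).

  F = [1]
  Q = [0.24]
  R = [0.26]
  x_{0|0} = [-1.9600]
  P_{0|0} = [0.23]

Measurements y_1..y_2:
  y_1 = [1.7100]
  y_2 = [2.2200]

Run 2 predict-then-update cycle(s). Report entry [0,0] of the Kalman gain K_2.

K[0,0] = -0.3102

step 1: x^-=[-1.9600]  P^-=[0.4700]  H_jac=[-3.9200]  S=[7.4822]  K=[-0.2462]  nu=[-2.1316]  x^+=[-1.4351]  P^+=[0.0163]
step 2: x^-=[-1.4351]  P^-=[0.2563]  H_jac=[-2.8702]  S=[2.3717]  K=[-0.3102]  nu=[0.1604]  x^+=[-1.4849]  P^+=[0.0281]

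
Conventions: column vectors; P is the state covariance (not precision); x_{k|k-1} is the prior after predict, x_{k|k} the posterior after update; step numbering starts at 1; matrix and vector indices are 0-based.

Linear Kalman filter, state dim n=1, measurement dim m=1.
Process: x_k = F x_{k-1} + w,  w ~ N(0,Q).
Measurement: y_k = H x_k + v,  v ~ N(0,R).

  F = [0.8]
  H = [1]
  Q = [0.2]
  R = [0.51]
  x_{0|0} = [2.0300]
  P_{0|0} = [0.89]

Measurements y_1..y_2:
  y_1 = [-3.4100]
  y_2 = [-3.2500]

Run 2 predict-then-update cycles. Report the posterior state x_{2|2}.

x_post = [-2.0530]

step 1: x^-=[1.6240]  P^-=[0.7696]  S=[1.2796]  K=[0.6014]  nu=[-5.0340]  x^+=[-1.4036]  P^+=[0.3067]
step 2: x^-=[-1.1229]  P^-=[0.3963]  S=[0.9063]  K=[0.4373]  nu=[-2.1271]  x^+=[-2.0530]  P^+=[0.2230]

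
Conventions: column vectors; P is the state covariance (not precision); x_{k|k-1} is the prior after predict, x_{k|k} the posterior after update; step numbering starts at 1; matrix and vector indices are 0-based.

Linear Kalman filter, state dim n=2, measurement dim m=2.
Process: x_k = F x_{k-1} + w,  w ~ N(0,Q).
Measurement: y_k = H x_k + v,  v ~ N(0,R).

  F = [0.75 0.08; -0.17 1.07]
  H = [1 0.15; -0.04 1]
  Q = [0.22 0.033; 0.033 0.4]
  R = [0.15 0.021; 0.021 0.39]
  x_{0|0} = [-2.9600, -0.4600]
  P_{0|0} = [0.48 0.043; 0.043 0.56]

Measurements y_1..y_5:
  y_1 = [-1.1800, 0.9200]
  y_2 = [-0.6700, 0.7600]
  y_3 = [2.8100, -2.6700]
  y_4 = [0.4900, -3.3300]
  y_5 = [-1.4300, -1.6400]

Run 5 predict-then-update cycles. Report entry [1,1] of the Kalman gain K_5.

K[1,1] = 0.6239

step 1: x^-=[-2.2568, 0.0110]  P^-=[0.4987 0.0537; 0.0537 1.0394]  S=[0.6882 0.2103; 0.2103 1.4259]  K=[0.7636 -0.0890; 0.0861 0.7147]  nu=[1.0751, 0.8187]  x^+=[-1.5087, 0.6887]  P^+=[0.1148 -0.0141; -0.0141 0.2800]
step 2: x^-=[-1.0764, 0.9934]  P^-=[0.2847 0.0312; 0.0312 0.7290]  S=[0.4604 0.1500; 0.1500 1.1170]  K=[0.6511 -0.0697; 0.0973 0.6385]  nu=[0.2574, -0.2765]  x^+=[-0.8896, 0.8420]  P^+=[0.0976 -0.0096; -0.0096 0.2507]
step 3: x^-=[-0.5998, 1.0521]  P^-=[0.2754 0.0344; 0.0344 0.6933]  S=[0.4513 0.1482; 0.1482 1.0810]  K=[0.6435 -0.0666; 0.1011 0.6262]  nu=[3.2520, -3.7461]  x^+=[1.7421, -0.9651]  P^+=[0.0964 -0.0086; -0.0086 0.2460]
step 4: x^-=[1.2294, -1.3288]  P^-=[0.2748 0.0350; 0.0350 0.6876]  S=[0.4507 0.1479; 0.1479 1.0752]  K=[0.6430 -0.0661; 0.1016 0.6242]  nu=[-0.5401, -1.9520]  x^+=[1.0112, -2.6021]  P^+=[0.0963 -0.0084; -0.0084 0.2452]
step 5: x^-=[0.5503, -2.9562]  P^-=[0.2747 0.0351; 0.0351 0.6866]  S=[0.4507 0.1478; 0.1478 1.0743]  K=[0.6429 -0.0661; 0.1016 0.6239]  nu=[-1.5368, 1.3382]  x^+=[-0.5262, -2.2775]  P^+=[0.0963 -0.0084; -0.0084 0.2451]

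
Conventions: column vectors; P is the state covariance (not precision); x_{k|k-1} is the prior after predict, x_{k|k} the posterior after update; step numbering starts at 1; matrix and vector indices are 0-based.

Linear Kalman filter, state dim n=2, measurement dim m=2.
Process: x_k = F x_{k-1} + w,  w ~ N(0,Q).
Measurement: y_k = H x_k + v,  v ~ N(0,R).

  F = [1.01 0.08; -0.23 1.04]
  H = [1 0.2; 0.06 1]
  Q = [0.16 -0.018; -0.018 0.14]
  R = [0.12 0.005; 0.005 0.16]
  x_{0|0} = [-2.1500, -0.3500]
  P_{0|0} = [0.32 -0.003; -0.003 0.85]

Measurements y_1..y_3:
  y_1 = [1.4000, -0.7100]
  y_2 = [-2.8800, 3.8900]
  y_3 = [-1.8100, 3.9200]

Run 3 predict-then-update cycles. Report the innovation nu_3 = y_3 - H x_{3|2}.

innov = [-0.3868, 1.0339]

step 1: x^-=[-2.1995, 0.1305]  P^-=[0.4914 -0.0247; -0.0247 1.0777]  S=[0.6446 0.2250; 0.2250 1.2365]  K=[0.8044 -0.1425; -0.0083 0.8719]  nu=[3.5734, -0.7085]  x^+=[0.7759, -0.5170]  P^+=[0.1008 -0.0248; -0.0248 0.1409]
step 2: x^-=[0.7423, -0.7161]  P^-=[0.2597 -0.0553; -0.0553 0.3097]  S=[0.3700 0.0265; 0.0265 0.4640]  K=[0.6810 -0.1246; -0.0296 0.6620]  nu=[-3.4790, 4.5616]  x^+=[-2.1952, 2.4065]  P^+=[0.0854 -0.0217; -0.0217 0.1071]
step 3: x^-=[-2.0247, 3.0076]  P^-=[0.2443 -0.0513; -0.0513 0.2707]  S=[0.3546 0.0219; 0.0219 0.4254]  K=[0.6675 -0.1204; -0.0309 0.6306]  nu=[-0.3868, 1.0339]  x^+=[-2.4074, 3.6716]  P^+=[0.0837 -0.0210; -0.0210 0.1020]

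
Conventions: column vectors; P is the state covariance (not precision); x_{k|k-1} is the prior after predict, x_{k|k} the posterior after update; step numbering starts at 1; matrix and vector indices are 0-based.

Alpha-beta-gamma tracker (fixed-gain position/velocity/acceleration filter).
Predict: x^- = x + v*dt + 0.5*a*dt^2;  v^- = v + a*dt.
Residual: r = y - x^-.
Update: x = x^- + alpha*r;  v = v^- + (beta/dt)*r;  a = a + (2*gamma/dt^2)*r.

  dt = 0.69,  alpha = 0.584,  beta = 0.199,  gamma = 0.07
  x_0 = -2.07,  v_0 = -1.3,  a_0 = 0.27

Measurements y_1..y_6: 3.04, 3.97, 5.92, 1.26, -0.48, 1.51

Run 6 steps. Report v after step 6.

v_post = 0.0703

step 1: x_pred=-2.9027  r=5.9427  x^+=0.5678  v^+=0.6002  a^+=2.0175
step 2: x_pred=1.4622  r=2.5078  x^+=2.9268  v^+=2.7155  a^+=2.7549
step 3: x_pred=5.4563  r=0.4637  x^+=5.7271  v^+=4.7502  a^+=2.8913
step 4: x_pred=9.6930  r=-8.4330  x^+=4.7681  v^+=4.3130  a^+=0.4115
step 5: x_pred=7.8421  r=-8.3221  x^+=2.9820  v^+=2.1968  a^+=-2.0357
step 6: x_pred=4.0132  r=-2.5032  x^+=2.5513  v^+=0.0703  a^+=-2.7717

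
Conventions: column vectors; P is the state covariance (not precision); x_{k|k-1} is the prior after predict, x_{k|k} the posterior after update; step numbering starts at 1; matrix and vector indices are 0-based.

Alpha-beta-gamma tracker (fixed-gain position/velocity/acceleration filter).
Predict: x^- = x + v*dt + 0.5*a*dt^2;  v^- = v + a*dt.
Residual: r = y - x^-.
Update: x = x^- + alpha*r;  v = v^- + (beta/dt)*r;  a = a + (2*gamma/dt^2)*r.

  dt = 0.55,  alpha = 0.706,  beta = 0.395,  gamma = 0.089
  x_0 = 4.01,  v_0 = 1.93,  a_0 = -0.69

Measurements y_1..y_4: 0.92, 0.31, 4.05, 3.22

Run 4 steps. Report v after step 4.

step 1: x_pred=4.9671  r=-4.0471  x^+=2.1099  v^+=-1.3561  a^+=-3.0715
step 2: x_pred=0.8995  r=-0.5895  x^+=0.4833  v^+=-3.4687  a^+=-3.4183
step 3: x_pred=-1.9415  r=5.9915  x^+=2.2885  v^+=-1.0458  a^+=0.1073
step 4: x_pred=1.7295  r=1.4905  x^+=2.7818  v^+=0.0836  a^+=0.9843

v_post = 0.0836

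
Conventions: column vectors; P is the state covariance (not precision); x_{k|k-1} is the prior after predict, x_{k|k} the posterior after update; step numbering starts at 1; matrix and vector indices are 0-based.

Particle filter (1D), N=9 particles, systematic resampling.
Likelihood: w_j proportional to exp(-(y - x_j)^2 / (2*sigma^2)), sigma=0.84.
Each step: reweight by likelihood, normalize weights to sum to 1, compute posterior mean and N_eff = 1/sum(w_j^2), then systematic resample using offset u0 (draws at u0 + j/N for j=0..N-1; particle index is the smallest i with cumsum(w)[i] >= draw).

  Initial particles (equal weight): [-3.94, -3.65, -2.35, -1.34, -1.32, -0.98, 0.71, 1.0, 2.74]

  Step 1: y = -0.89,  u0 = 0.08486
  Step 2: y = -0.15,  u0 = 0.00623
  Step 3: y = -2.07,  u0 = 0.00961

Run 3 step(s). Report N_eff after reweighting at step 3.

step 1: w=[0.0004, 0.0014, 0.0688, 0.2701, 0.2735, 0.3100, 0.0508, 0.0248, 0.0000]  mean=-1.1345  Neff=3.9709  idx=[3, 3, 3, 4, 4, 5, 5, 5, 6]
step 2: w=[0.0854, 0.0854, 0.0854, 0.0883, 0.0883, 0.1430, 0.1430, 0.1430, 0.1380]  mean=-0.8992  Neff=8.4815  idx=[0, 1, 2, 3, 5, 5, 6, 7, 8]
step 3: w=[0.1539, 0.1539, 0.1539, 0.1507, 0.0967, 0.0967, 0.0967, 0.0967, 0.0009]  mean=-1.1958  Neff=7.6264  idx=[0, 0, 1, 2, 2, 3, 4, 5, 6]

N_eff = 7.6264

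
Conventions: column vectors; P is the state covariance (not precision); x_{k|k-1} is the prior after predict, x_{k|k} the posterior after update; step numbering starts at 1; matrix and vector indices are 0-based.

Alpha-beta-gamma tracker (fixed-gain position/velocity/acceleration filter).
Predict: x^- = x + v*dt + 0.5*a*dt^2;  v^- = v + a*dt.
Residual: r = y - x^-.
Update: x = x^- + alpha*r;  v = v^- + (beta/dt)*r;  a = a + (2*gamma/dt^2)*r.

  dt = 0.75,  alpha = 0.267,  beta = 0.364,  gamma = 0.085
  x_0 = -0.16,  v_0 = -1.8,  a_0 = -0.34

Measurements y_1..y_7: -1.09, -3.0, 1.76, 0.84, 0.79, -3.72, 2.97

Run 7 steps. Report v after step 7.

v_post = 0.2701

step 1: x_pred=-1.6056  r=0.5156  x^+=-1.4680  v^+=-1.8048  a^+=-0.1842
step 2: x_pred=-2.8733  r=-0.1267  x^+=-2.9071  v^+=-2.0044  a^+=-0.2225
step 3: x_pred=-4.4730  r=6.2330  x^+=-2.8088  v^+=0.8539  a^+=1.6613
step 4: x_pred=-1.7011  r=2.5411  x^+=-1.0226  v^+=3.3331  a^+=2.4293
step 5: x_pred=2.1604  r=-1.3704  x^+=1.7945  v^+=4.4900  a^+=2.0151
step 6: x_pred=5.7288  r=-9.4488  x^+=3.2059  v^+=1.4155  a^+=-0.8405
step 7: x_pred=4.0312  r=-1.0612  x^+=3.7478  v^+=0.2701  a^+=-1.1612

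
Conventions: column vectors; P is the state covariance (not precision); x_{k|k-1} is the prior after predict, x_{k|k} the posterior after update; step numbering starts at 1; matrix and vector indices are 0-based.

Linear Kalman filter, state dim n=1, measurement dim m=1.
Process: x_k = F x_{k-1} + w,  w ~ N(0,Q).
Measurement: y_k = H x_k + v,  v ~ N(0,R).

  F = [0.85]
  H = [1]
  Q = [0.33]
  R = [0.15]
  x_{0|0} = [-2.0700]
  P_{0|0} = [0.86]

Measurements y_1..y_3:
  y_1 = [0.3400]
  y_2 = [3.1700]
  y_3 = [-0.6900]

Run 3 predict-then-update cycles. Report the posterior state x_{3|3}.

x_post = [0.0305]

step 1: x^-=[-1.7595]  P^-=[0.9513]  S=[1.1013]  K=[0.8638]  nu=[2.0995]  x^+=[0.0541]  P^+=[0.1296]
step 2: x^-=[0.0459]  P^-=[0.4236]  S=[0.5736]  K=[0.7385]  nu=[3.1241]  x^+=[2.3531]  P^+=[0.1108]
step 3: x^-=[2.0001]  P^-=[0.4100]  S=[0.5600]  K=[0.7322]  nu=[-2.6901]  x^+=[0.0305]  P^+=[0.1098]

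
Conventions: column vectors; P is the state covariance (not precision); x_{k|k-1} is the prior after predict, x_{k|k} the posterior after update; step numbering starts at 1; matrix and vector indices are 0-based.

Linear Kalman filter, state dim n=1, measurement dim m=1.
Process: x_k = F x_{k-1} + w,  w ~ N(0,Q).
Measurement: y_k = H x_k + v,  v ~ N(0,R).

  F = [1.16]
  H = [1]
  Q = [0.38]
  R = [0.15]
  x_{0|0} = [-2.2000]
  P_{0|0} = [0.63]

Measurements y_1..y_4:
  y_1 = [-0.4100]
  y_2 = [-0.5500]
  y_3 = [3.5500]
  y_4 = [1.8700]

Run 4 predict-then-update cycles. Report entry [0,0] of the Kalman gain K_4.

K[0,0] = 0.7819

step 1: x^-=[-2.5520]  P^-=[1.2277]  S=[1.3777]  K=[0.8911]  nu=[2.1420]  x^+=[-0.6432]  P^+=[0.1337]
step 2: x^-=[-0.7461]  P^-=[0.5599]  S=[0.7099]  K=[0.7887]  nu=[0.1961]  x^+=[-0.5914]  P^+=[0.1183]
step 3: x^-=[-0.6861]  P^-=[0.5392]  S=[0.6892]  K=[0.7824]  nu=[4.2361]  x^+=[2.6280]  P^+=[0.1174]
step 4: x^-=[3.0485]  P^-=[0.5379]  S=[0.6879]  K=[0.7819]  nu=[-1.1785]  x^+=[2.1270]  P^+=[0.1173]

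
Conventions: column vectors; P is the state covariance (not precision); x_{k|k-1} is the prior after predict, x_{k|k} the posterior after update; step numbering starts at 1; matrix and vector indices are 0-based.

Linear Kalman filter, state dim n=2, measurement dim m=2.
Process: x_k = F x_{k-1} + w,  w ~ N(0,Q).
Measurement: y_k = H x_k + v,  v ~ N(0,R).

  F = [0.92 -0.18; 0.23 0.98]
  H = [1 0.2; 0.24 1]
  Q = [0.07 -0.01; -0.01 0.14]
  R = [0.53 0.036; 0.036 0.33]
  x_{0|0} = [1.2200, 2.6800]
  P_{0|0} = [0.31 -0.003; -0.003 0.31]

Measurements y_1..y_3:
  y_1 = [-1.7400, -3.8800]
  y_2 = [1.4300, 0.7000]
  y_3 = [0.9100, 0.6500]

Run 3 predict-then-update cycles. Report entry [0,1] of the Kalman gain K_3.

K[0,1] = -0.0189

step 1: x^-=[0.6400, 2.9070]  P^-=[0.3434 -0.0017; -0.0017 0.4528]  S=[0.8909 0.2072; 0.2072 0.8018]  K=[0.3848 0.0013; -0.0335 0.5729]  nu=[-2.9614, -6.9406]  x^+=[-0.5083, -0.9700]  P^+=[0.2113 -0.0364; -0.0364 0.1966]
step 2: x^-=[-0.2931, -1.0675]  P^-=[0.2673 -0.0313; -0.0313 0.3236]  S=[0.7977 0.1320; 0.1320 0.6539]  K=[0.3299 -0.0164; -0.0395 0.4913]  nu=[1.9366, 1.8378]  x^+=[0.3157, -0.2410]  P^+=[0.1817 -0.0371; -0.0371 0.1696]
step 3: x^-=[0.3338, -0.1636]  P^-=[0.2416 -0.0334; -0.0334 0.2958]  S=[0.7700 0.1181; 0.1181 0.6236]  K=[0.3080 -0.0189; -0.0385 0.4687]  nu=[0.6089, 0.7335]  x^+=[0.5074, 0.1567]  P^+=[0.1697 -0.0359; -0.0359 0.1619]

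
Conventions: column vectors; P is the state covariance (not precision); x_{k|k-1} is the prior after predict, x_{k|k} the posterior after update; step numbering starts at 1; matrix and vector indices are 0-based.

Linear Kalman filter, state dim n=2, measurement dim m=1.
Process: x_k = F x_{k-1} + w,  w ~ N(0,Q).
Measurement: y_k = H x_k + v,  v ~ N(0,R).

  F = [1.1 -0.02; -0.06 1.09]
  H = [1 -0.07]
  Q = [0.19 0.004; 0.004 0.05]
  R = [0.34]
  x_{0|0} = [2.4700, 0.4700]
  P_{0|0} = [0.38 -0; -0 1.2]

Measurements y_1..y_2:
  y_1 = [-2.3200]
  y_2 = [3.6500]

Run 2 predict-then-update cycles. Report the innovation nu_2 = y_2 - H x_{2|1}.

innov = [4.3627]

step 1: x^-=[2.7076, 0.3641]  P^-=[0.6503 -0.0472; -0.0472 1.4771]  S=[1.0041]  K=[0.6509; -0.1500]  nu=[-5.0021]  x^+=[-0.5483, 1.1145]  P^+=[0.2249 0.0508; 0.0508 1.4545]
step 2: x^-=[-0.6254, 1.2477]  P^-=[0.4604 0.0184; 0.0184 1.7722]  S=[0.8065]  K=[0.5693; -0.1310]  nu=[4.3627]  x^+=[1.8582, 0.6763]  P^+=[0.1991 0.0786; 0.0786 1.7584]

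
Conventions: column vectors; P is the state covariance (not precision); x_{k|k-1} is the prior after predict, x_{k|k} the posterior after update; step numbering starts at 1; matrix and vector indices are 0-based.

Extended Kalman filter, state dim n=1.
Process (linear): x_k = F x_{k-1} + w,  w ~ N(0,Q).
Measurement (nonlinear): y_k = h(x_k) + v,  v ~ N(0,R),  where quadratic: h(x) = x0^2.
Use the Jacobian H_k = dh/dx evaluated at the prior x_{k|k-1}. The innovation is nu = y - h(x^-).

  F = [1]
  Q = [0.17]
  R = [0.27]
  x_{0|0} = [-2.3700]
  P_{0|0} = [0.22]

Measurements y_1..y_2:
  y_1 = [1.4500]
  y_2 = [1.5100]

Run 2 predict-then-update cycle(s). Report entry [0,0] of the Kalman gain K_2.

step 1: x^-=[-2.3700]  P^-=[0.3900]  H_jac=[-4.7400]  S=[9.0324]  K=[-0.2047]  nu=[-4.1669]  x^+=[-1.5172]  P^+=[0.0117]
step 2: x^-=[-1.5172]  P^-=[0.1817]  H_jac=[-3.0344]  S=[1.9426]  K=[-0.2838]  nu=[-0.7919]  x^+=[-1.2925]  P^+=[0.0252]

K[0,0] = -0.2838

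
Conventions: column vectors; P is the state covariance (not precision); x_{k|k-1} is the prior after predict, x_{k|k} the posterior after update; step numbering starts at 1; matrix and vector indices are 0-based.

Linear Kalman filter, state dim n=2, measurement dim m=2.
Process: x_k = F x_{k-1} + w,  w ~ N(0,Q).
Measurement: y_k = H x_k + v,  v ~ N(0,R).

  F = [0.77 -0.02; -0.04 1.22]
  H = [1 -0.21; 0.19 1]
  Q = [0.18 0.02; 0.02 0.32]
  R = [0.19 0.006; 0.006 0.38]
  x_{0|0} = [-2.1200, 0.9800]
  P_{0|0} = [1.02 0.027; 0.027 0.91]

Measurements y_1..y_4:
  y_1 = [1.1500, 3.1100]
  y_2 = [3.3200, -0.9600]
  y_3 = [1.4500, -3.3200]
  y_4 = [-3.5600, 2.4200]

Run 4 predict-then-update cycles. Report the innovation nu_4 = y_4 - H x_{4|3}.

step 1: x^-=[-1.6520, 1.2804]  P^-=[0.7843 -0.0082; -0.0082 1.6734]  S=[1.0515 -0.2043; -0.2043 2.0786]  K=[0.7755 0.1439; -0.1894 0.7857]  nu=[3.0709, 2.1435]  x^+=[1.0379, 2.3830]  P^+=[0.1545 0.0300; 0.0300 0.2917]
step 2: x^-=[0.7515, 2.8658]  P^-=[0.2708 0.0363; 0.0363 0.7515]  S=[0.4787 -0.0655; -0.0655 1.1551]  K=[0.5646 0.1080; -0.1653 0.6472]  nu=[3.1703, -3.9686]  x^+=[2.1127, -0.2267]  P^+=[0.1127 0.0230; 0.0230 0.2406]
step 3: x^-=[1.6313, -0.3611]  P^-=[0.2462 0.0323; 0.0323 0.6760]  S=[0.4525 -0.0582; -0.0582 1.0772]  K=[0.5424 0.1027; -0.1621 0.6245]  nu=[-0.2571, -3.2689]  x^+=[1.1561, -2.3609]  P^+=[0.1082 0.0217; 0.0217 0.2322]
step 4: x^-=[0.9374, -2.9265]  P^-=[0.2436 0.0314; 0.0314 0.6637]  S=[0.4497 -0.0569; -0.0569 1.0644]  K=[0.5399 0.1019; -0.1615 0.6205]  nu=[-5.1120, 5.1684]  x^+=[-1.2962, 1.1062]  P^+=[0.1077 0.0215; 0.0215 0.2307]

innov = [-5.1120, 5.1684]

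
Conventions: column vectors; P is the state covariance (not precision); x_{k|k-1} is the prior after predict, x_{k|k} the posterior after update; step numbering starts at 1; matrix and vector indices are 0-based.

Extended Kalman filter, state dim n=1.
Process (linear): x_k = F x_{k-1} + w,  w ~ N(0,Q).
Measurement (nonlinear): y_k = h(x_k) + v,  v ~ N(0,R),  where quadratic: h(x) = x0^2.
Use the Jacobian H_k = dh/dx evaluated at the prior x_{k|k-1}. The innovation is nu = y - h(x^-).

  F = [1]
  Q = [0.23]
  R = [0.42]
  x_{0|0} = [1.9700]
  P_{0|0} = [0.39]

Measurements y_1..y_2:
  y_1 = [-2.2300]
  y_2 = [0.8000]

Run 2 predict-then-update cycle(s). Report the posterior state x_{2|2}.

x_post = [0.6963]

step 1: x^-=[1.9700]  P^-=[0.6200]  H_jac=[3.9400]  S=[10.0446]  K=[0.2432]  nu=[-6.1109]  x^+=[0.4839]  P^+=[0.0259]
step 2: x^-=[0.4839]  P^-=[0.2559]  H_jac=[0.9677]  S=[0.6597]  K=[0.3754]  nu=[0.5659]  x^+=[0.6963]  P^+=[0.1629]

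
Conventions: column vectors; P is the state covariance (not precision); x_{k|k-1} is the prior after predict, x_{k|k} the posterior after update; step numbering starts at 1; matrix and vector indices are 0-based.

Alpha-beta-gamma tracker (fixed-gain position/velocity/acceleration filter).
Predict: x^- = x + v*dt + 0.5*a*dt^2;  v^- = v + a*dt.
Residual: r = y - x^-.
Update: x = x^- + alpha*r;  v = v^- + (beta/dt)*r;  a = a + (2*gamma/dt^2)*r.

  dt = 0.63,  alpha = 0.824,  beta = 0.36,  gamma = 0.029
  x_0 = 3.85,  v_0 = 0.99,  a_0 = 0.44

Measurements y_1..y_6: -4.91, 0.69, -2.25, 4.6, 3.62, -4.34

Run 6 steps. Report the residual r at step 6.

step 1: x_pred=4.5610  r=-9.4710  x^+=-3.2431  v^+=-4.1448  a^+=-0.9440
step 2: x_pred=-6.0417  r=6.7317  x^+=-0.4948  v^+=-0.8929  a^+=0.0397
step 3: x_pred=-1.0494  r=-1.2006  x^+=-2.0387  v^+=-1.5539  a^+=-0.1358
step 4: x_pred=-3.0446  r=7.6446  x^+=3.2545  v^+=2.7289  a^+=0.9814
step 5: x_pred=5.1685  r=-1.5485  x^+=3.8925  v^+=2.4623  a^+=0.7551
step 6: x_pred=5.5936  r=-9.9336  x^+=-2.5917  v^+=-2.7384  a^+=-0.6965

resid = -9.9336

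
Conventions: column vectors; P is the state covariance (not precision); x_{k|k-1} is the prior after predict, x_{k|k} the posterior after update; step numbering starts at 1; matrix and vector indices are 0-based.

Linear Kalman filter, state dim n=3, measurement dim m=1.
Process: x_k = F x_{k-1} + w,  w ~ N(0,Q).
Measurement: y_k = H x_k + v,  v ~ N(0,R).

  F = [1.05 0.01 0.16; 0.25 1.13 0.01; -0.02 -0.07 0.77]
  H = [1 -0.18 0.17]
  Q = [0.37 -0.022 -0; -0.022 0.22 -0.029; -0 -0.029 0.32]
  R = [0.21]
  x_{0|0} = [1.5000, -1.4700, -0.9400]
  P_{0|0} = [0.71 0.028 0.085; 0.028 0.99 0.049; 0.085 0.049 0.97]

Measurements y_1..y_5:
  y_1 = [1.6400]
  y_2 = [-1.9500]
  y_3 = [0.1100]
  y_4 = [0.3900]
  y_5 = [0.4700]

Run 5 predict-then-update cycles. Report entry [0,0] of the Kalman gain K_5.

K[0,0] = 0.6163

step 1: x^-=[1.4099, -1.2955, -0.6509]  P^-=[1.2070 0.2236 0.1701; 0.2236 1.5460 -0.0456; 0.1701 -0.0456 0.8924]  S=[1.4730]  K=[0.8117; -0.0424; 0.2240]  nu=[0.1076]  x^+=[1.4972, -1.3001, -0.6268]  P^+=[0.2364 0.2743 -0.0978; 0.2743 1.5433 -0.0316; -0.0978 -0.0316 0.8185]
step 2: x^-=[1.4588, -1.1010, -0.4216]  P^-=[0.6246 0.3743 -0.0040; 0.3743 2.3593 -0.2032; -0.0040 -0.2032 0.8201]  S=[0.8111]  K=[0.6862; -0.1047; 0.2120]  nu=[-3.5353]  x^+=[-0.9671, -0.7307, -1.1711]  P^+=[0.2427 0.4326 -0.1220; 0.4326 2.3504 -0.1852; -0.1220 -0.1852 0.7837]
step 3: x^-=[-1.2101, -1.0792, -0.8312]  P^-=[0.6254 0.5442 -0.0397; 0.5442 3.4760 -0.4119; -0.0397 -0.4119 0.8212]  S=[0.7875]  K=[0.6611; -0.1924; 0.2210]  nu=[1.2672]  x^+=[-0.3724, -1.3231, -0.5512]  P^+=[0.2811 0.6444 -0.1548; 0.6444 3.4469 -0.3784; -0.1548 -0.3784 0.7827]
step 4: x^-=[-0.4924, -1.5937, -0.3243]  P^-=[0.6607 0.7819 -0.0827; 0.7819 4.9937 -0.6816; -0.0827 -0.6816 0.8484]  S=[0.7891]  K=[0.6411; -0.2951; 0.2335]  nu=[0.6507]  x^+=[-0.0753, -1.7857, -0.1724]  P^+=[0.3364 0.9312 -0.2008; 0.9312 4.9250 -0.6273; -0.2008 -0.6273 0.8054]
step 5: x^-=[-0.1245, -2.0384, -0.0063]  P^-=[0.7120 1.1068 -0.1394; 1.1068 7.0407 -1.0353; -0.1394 -1.0353 0.8982]  S=[0.7936]  K=[0.6163; -0.4241; 0.2516]  nu=[0.2286]  x^+=[0.0164, -2.1353, 0.0512]  P^+=[0.4106 1.3142 -0.2625; 1.3142 6.8980 -0.9507; -0.2625 -0.9507 0.8480]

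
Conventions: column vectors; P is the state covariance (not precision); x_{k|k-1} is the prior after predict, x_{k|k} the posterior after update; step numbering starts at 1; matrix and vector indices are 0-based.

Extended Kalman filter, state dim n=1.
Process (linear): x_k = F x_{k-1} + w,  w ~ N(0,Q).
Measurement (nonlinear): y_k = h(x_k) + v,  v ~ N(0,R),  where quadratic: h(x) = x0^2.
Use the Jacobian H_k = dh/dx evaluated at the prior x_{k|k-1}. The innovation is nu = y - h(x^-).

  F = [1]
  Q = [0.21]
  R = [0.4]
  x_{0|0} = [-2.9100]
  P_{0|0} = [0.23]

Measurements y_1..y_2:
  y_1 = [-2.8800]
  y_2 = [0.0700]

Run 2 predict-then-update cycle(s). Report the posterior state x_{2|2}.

x_post = [-0.6844]

step 1: x^-=[-2.9100]  P^-=[0.4400]  H_jac=[-5.8200]  S=[15.3039]  K=[-0.1673]  nu=[-11.3481]  x^+=[-1.0111]  P^+=[0.0115]
step 2: x^-=[-1.0111]  P^-=[0.2215]  H_jac=[-2.0222]  S=[1.3058]  K=[-0.3430]  nu=[-0.9524]  x^+=[-0.6844]  P^+=[0.0679]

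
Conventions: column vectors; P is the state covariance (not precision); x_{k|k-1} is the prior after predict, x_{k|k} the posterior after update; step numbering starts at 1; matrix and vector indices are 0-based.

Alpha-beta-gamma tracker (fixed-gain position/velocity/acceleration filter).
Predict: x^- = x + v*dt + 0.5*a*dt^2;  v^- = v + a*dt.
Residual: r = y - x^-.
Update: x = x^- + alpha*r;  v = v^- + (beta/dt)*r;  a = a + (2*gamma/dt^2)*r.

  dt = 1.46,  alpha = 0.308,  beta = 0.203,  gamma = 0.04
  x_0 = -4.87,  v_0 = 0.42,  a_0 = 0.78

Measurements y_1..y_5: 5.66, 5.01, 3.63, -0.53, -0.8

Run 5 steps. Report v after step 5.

step 1: x_pred=-3.4255  r=9.0855  x^+=-0.6271  v^+=2.8221  a^+=1.1210
step 2: x_pred=4.6878  r=0.3222  x^+=4.7870  v^+=4.5035  a^+=1.1331
step 3: x_pred=12.5698  r=-8.9398  x^+=9.8163  v^+=4.9148  a^+=0.7976
step 4: x_pred=17.8419  r=-18.3719  x^+=12.1834  v^+=3.5248  a^+=0.1081
step 5: x_pred=17.4447  r=-18.2447  x^+=11.8253  v^+=1.1458  a^+=-0.5767

v_post = 1.1458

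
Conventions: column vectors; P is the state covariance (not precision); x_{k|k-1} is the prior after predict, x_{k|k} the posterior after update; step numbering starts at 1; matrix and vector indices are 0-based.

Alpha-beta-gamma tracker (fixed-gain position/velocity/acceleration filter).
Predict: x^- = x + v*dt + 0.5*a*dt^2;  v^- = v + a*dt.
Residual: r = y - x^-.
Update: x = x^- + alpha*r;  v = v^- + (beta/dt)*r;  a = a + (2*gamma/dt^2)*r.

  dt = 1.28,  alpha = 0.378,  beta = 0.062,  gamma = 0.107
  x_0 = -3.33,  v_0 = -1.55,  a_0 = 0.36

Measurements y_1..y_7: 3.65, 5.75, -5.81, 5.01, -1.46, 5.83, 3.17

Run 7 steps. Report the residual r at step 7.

resid = -10.0168

step 1: x_pred=-5.0191  r=8.6691  x^+=-1.7422  v^+=-0.6693  a^+=1.4923
step 2: x_pred=-1.3764  r=7.1264  x^+=1.3174  v^+=1.5861  a^+=2.4231
step 3: x_pred=5.3326  r=-11.1426  x^+=1.1207  v^+=4.1479  a^+=0.9677
step 4: x_pred=7.2228  r=-2.2128  x^+=6.3864  v^+=5.2795  a^+=0.6787
step 5: x_pred=13.7001  r=-15.1601  x^+=7.9696  v^+=5.4139  a^+=-1.3014
step 6: x_pred=13.8332  r=-8.0032  x^+=10.8080  v^+=3.3604  a^+=-2.3468
step 7: x_pred=13.1868  r=-10.0168  x^+=9.4005  v^+=-0.1287  a^+=-3.6551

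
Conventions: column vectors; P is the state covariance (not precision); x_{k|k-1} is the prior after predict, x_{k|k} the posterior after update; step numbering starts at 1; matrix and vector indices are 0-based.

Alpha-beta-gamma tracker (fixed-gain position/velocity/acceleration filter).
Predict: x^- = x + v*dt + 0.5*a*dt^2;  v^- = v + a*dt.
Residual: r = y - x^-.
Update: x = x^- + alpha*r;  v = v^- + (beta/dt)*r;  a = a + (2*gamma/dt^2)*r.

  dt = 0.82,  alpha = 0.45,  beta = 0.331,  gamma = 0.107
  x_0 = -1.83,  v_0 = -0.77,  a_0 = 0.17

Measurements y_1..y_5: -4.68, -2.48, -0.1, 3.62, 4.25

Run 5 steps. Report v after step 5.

step 1: x_pred=-2.4042  r=-2.2758  x^+=-3.4283  v^+=-1.5492  a^+=-0.5543
step 2: x_pred=-4.8851  r=2.4051  x^+=-3.8028  v^+=-1.0329  a^+=0.2112
step 3: x_pred=-4.5788  r=4.4788  x^+=-2.5633  v^+=0.9481  a^+=1.6366
step 4: x_pred=-1.2357  r=4.8557  x^+=0.9494  v^+=4.2501  a^+=3.1820
step 5: x_pred=5.5043  r=-1.2543  x^+=4.9399  v^+=6.3530  a^+=2.7828

v_post = 6.3530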